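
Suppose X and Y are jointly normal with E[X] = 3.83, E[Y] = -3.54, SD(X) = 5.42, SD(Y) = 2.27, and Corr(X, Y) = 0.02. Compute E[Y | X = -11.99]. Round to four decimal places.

-3.6725

For a bivariate normal, E[Y | X=x] = μ_Y + ρ·(σ_Y/σ_X)·(x − μ_X).
E[Y | X=-11.99] = -3.54 + (0.02)·(2.27/5.42)·(-11.99 − (3.83)) = -3.54 + (0.0083764)·(-15.82) = -3.6725.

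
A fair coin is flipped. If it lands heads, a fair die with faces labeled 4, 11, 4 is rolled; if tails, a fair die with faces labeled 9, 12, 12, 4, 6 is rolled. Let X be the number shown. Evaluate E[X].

112/15

E[X | heads] = (4+11+4)/3 = 19/3.
E[X | tails] = (9+12+12+4+6)/5 = 43/5.
By the law of total expectation,
E[X] = (1/2)·(19/3) + (1/2)·(43/5) = 112/15.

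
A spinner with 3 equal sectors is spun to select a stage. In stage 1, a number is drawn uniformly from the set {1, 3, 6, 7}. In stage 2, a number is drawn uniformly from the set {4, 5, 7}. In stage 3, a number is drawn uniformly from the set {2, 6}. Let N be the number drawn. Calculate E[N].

E[N | stage 1] = (1+3+6+7)/4 = 17/4.
E[N | stage 2] = (4+5+7)/3 = 16/3.
E[N | stage 3] = (2+6)/2 = 4.
By the law of total expectation,
E[N] = (1/3)·(17/4) + (1/3)·(16/3) + (1/3)·(4) = 163/36.

163/36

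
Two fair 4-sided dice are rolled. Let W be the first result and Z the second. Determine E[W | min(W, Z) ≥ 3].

Outcomes with min(W, Z) ≥ 3: (3,3), (3,4), (4,3), (4,4), each with probability 1/16.
E[W | min(W, Z) ≥ 3] = (3 + 3 + 4 + 4) / 4 = 7/2.

7/2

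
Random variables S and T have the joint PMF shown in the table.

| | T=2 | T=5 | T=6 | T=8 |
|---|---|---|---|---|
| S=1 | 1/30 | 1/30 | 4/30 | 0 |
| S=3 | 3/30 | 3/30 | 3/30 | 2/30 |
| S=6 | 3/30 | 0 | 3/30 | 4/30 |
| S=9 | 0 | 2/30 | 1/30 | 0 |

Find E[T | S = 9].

16/3

P(S = 9) = 1/10.
Σ T·P over the event = 5·(2/30) + 6·(1/30) = 8/15.
E[T | S = 9] = (8/15) / (1/10) = 16/3.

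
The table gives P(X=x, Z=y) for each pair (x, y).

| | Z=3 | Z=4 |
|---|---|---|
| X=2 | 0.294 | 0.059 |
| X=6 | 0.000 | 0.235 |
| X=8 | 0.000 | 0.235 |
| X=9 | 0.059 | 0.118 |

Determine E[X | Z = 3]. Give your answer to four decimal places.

3.1700

P(Z = 3) = 0.353.
Σ X·P over the event = 2·(0.294) + 9·(0.059) = 1.119.
E[X | Z = 3] = (1.119) / (0.353) = 3.1700.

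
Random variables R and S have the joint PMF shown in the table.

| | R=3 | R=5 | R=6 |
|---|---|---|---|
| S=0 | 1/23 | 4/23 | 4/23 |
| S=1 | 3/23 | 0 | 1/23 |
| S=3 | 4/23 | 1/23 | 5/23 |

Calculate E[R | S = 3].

P(S = 3) = 10/23.
Σ R·P over the event = 3·(4/23) + 5·(1/23) + 6·(5/23) = 47/23.
E[R | S = 3] = (47/23) / (10/23) = 47/10.

47/10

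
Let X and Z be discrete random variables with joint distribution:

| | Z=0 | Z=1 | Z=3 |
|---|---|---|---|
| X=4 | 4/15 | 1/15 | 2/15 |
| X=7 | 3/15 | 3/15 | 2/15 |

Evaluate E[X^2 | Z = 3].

P(Z = 3) = 4/15.
Σ X^2·P over the event = 16·(2/15) + 49·(2/15) = 26/3.
E[X^2 | Z = 3] = (26/3) / (4/15) = 65/2.

65/2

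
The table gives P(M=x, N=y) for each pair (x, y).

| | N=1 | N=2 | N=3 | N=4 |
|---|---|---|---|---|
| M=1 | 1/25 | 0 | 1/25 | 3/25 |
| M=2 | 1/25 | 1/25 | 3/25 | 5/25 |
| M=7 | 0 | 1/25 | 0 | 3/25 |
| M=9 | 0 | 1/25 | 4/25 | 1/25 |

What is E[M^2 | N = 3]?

P(N = 3) = 8/25.
Σ M^2·P over the event = 1·(1/25) + 4·(3/25) + 81·(4/25) = 337/25.
E[M^2 | N = 3] = (337/25) / (8/25) = 337/8.

337/8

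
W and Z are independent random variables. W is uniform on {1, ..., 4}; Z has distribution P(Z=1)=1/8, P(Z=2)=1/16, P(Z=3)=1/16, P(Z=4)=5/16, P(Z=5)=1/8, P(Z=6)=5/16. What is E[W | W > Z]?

P(W > Z) = 9/64.
Summing W·P(x,y) over outcomes with W > Z gives 29/64.
E[W | W > Z] = (29/64) / (9/64) = 29/9.

29/9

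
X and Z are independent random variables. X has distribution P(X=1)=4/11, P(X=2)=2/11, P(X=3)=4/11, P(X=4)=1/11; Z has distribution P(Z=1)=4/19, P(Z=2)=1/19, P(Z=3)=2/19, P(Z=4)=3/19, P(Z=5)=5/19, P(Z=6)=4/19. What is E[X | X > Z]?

P(X > Z) = 35/209.
Summing X·P(x,y) over outcomes with X > Z gives 104/209.
E[X | X > Z] = (104/209) / (35/209) = 104/35.

104/35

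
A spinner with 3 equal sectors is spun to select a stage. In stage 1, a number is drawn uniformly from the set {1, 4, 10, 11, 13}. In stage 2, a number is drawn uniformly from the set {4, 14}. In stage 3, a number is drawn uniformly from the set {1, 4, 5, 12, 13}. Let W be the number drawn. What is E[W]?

119/15

E[W | stage 1] = (1+4+10+11+13)/5 = 39/5.
E[W | stage 2] = (4+14)/2 = 9.
E[W | stage 3] = (1+4+5+12+13)/5 = 7.
E[W] = (1/3)·(39/5) + (1/3)·(9) + (1/3)·(7) = 119/15.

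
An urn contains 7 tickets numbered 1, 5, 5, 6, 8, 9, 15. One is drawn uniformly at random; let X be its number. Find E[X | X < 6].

P(X < 6) = 3/7.
Σ over the event: 1·1/7 + 5·2/7 = 11/7.
E[X | X < 6] = (11/7) / (3/7) = 11/3.

11/3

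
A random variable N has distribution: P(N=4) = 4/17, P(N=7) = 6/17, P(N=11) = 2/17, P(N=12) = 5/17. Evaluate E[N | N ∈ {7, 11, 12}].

124/13

P(N ∈ {7, 11, 12}) = 13/17.
Σ over the event: 7·6/17 + 11·2/17 + 12·5/17 = 124/17.
E[N | N ∈ {7, 11, 12}] = (124/17) / (13/17) = 124/13.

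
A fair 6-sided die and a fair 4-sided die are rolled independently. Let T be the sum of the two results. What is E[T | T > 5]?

P(T > 5) = 7/12.
Σ over the event: 6·1/6 + 7·1/6 + 8·1/8 + 9·1/12 + 10·1/24 = 13/3.
E[T | T > 5] = (13/3) / (7/12) = 52/7.

52/7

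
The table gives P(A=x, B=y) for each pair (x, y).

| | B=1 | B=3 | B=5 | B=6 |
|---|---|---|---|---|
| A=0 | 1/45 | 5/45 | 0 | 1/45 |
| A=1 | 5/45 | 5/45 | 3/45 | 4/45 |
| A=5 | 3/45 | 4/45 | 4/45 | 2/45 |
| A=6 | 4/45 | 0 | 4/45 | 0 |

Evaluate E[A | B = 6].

P(B = 6) = 7/45.
Σ A·P over the event = 0·(1/45) + 1·(4/45) + 5·(2/45) = 14/45.
E[A | B = 6] = (14/45) / (7/45) = 2.

2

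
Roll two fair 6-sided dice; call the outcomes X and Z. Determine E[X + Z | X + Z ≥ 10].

32/3

Outcomes with X + Z ≥ 10: (4,6), (5,5), (5,6), (6,4), (6,5), (6,6), each with probability 1/36.
E[X + Z | X + Z ≥ 10] = (10 + 10 + 11 + 10 + 11 + 12) / 6 = 32/3.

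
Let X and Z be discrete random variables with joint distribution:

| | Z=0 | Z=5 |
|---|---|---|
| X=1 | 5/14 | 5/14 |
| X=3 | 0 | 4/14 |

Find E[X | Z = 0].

1

P(Z = 0) = 5/14.
Σ X·P over the event = 1·(5/14) = 5/14.
E[X | Z = 0] = (5/14) / (5/14) = 1.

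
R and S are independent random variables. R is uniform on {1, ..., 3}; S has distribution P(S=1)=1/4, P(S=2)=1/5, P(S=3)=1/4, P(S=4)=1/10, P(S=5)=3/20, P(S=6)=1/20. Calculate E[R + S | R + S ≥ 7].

P(R + S ≥ 7) = 11/60.
Summing (R+S)·P(x,y) over outcomes with R + S ≥ 7 gives 83/60.
E[R + S | R + S ≥ 7] = (83/60) / (11/60) = 83/11.

83/11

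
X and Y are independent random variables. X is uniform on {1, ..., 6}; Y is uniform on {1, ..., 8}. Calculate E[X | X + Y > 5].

74/19

P(X + Y > 5) = 19/24.
Summing X·P(x,y) over outcomes with X + Y > 5 gives 37/12.
E[X | X + Y > 5] = (37/12) / (19/24) = 74/19.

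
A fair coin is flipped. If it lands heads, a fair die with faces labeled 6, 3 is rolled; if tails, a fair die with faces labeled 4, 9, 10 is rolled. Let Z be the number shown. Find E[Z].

E[Z | heads] = (6+3)/2 = 9/2.
E[Z | tails] = (4+9+10)/3 = 23/3.
By the law of total expectation,
E[Z] = (1/2)·(9/2) + (1/2)·(23/3) = 73/12.

73/12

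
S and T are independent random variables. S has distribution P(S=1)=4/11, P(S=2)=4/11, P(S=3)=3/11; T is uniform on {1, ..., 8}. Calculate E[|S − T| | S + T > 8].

36/7

P(S + T > 8) = 21/88.
Summing |S−T|·P(x,y) over outcomes with S + T > 8 gives 27/22.
E[|S − T| | S + T > 8] = (27/22) / (21/88) = 36/7.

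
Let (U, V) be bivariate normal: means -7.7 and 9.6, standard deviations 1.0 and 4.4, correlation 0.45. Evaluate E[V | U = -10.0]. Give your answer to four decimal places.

5.0460

E[V | U=x] = μ_V + ρ(σ_V/σ_U)(x − μ_U) for jointly normal variables.
E[V | U=-10.0] = 9.6 + (0.45)·(4.4/1.0)·(-10.0 − (-7.7)) = 9.6 + (1.98)·(-2.3) = 5.0460.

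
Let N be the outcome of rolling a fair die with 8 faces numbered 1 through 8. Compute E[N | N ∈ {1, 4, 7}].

4

P(N ∈ {1, 4, 7}) = 3/8.
Σ over the event: 1·1/8 + 4·1/8 + 7·1/8 = 3/2.
E[N | N ∈ {1, 4, 7}] = (3/2) / (3/8) = 4.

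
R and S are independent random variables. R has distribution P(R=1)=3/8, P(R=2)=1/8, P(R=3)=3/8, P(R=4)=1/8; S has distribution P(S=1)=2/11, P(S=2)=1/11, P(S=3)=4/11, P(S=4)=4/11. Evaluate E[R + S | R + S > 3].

P(R + S > 3) = 7/8.
Summing (R+S)·P(x,y) over outcomes with R + S > 3 gives 427/88.
E[R + S | R + S > 3] = (427/88) / (7/8) = 61/11.

61/11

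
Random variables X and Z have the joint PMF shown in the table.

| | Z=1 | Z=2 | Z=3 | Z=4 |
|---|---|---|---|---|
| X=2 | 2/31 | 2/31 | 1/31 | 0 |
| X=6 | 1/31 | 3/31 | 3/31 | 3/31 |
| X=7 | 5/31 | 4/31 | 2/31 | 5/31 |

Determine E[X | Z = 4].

53/8

P(Z = 4) = 8/31.
Σ X·P over the event = 6·(3/31) + 7·(5/31) = 53/31.
E[X | Z = 4] = (53/31) / (8/31) = 53/8.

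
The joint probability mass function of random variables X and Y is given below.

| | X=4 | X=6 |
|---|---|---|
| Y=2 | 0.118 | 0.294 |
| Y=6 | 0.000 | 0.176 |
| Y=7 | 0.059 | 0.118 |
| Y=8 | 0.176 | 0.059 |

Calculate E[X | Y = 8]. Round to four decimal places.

P(Y = 8) = 0.235.
Σ X·P over the event = 4·(0.176) + 6·(0.059) = 1.058.
E[X | Y = 8] = (1.058) / (0.235) = 4.5021.

4.5021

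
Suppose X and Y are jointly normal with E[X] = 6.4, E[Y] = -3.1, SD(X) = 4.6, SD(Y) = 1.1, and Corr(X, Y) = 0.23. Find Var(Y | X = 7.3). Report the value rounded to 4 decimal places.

Var(Y | X=x) = (1 − ρ²)·σ_Y².
Var(Y | X=7.3) = (1.1)²·(1 − (0.23)²) = 1.21·0.9471 = 1.1460.

1.1460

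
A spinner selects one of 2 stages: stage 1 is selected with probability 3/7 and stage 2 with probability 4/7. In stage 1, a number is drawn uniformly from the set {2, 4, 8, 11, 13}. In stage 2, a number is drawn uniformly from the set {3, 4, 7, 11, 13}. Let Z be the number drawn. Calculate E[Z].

E[Z | stage 1] = (2+4+8+11+13)/5 = 38/5.
E[Z | stage 2] = (3+4+7+11+13)/5 = 38/5.
E[Z] = (3/7)·(38/5) + (4/7)·(38/5) = 38/5.

38/5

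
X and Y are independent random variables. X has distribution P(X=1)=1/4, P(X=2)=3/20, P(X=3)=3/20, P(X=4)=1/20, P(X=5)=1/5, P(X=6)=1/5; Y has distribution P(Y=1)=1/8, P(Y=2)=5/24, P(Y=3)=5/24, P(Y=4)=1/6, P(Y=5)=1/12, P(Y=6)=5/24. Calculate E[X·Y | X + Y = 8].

874/65

P(X + Y = 8) = 13/96.
Summing XY·P(x,y) over outcomes with X + Y = 8 gives 437/240.
E[X·Y | X + Y = 8] = (437/240) / (13/96) = 874/65.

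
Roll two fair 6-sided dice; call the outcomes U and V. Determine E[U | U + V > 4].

58/15

P(U + V > 4) = 5/6.
Summing U·P(x,y) over outcomes with U + V > 4 gives 29/9.
E[U | U + V > 4] = (29/9) / (5/6) = 58/15.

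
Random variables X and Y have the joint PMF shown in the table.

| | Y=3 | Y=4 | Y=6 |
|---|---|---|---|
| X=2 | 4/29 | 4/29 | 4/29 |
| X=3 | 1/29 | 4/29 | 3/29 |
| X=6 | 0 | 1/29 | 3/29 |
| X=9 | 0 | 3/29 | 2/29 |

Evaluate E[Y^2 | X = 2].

P(X = 2) = 12/29.
Σ Y^2·P over the event = 9·(4/29) + 16·(4/29) + 36·(4/29) = 244/29.
E[Y^2 | X = 2] = (244/29) / (12/29) = 61/3.

61/3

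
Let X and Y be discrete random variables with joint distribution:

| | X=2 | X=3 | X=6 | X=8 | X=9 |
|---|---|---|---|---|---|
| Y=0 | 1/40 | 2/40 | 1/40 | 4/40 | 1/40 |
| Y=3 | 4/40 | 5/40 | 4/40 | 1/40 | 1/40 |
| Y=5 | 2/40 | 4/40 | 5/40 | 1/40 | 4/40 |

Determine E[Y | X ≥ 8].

31/12

P(X ≥ 8) = 3/10.
Σ Y·P over the event = 0·(4/40) + 3·(1/40) + 5·(1/40) + 0·(1/40) + 3·(1/40) + 5·(4/40) = 31/40.
E[Y | X ≥ 8] = (31/40) / (3/10) = 31/12.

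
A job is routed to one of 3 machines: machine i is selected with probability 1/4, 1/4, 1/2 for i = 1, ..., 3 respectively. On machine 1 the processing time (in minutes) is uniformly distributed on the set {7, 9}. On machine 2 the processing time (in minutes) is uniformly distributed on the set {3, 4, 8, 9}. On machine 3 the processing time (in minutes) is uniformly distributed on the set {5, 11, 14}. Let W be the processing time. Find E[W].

17/2

E[W | machine 1] = (7+9)/2 = 8.
E[W | machine 2] = (3+4+8+9)/4 = 6.
E[W | machine 3] = (5+11+14)/3 = 10.
E[W] = (1/4)·(8) + (1/4)·(6) + (1/2)·(10) = 17/2.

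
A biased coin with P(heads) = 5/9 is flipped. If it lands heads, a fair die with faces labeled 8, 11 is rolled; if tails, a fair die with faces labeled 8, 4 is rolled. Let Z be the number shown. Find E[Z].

143/18

E[Z | heads] = (8+11)/2 = 19/2.
E[Z | tails] = (8+4)/2 = 6.
E[Z] = (5/9)·(19/2) + (4/9)·(6) = 143/18.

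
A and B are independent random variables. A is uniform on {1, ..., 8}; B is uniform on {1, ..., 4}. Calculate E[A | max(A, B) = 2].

Outcomes with max(A, B) = 2: (1,2), (2,1), (2,2), each with probability 1/32.
E[A | max(A, B) = 2] = (1 + 2 + 2) / 3 = 5/3.

5/3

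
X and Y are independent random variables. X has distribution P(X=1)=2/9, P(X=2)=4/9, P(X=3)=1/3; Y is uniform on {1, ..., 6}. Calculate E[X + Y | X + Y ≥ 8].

83/10

P(X + Y ≥ 8) = 5/27.
Summing (X+Y)·P(x,y) over outcomes with X + Y ≥ 8 gives 83/54.
E[X + Y | X + Y ≥ 8] = (83/54) / (5/27) = 83/10.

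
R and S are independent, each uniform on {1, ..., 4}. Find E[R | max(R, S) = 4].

Outcomes with max(R, S) = 4: (1,4), (2,4), (3,4), (4,1), (4,2), (4,3), (4,4), each with probability 1/16.
E[R | max(R, S) = 4] = (1 + 2 + 3 + 4 + 4 + 4 + 4) / 7 = 22/7.

22/7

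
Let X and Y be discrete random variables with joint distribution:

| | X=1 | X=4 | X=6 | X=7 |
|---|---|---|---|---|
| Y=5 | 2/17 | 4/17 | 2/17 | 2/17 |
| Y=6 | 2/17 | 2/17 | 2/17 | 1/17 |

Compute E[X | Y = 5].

P(Y = 5) = 10/17.
Summing X·P(X=x,Y=y) over the conditioning event gives 44/17.
E[X | Y = 5] = (44/17) / (10/17) = 22/5.

22/5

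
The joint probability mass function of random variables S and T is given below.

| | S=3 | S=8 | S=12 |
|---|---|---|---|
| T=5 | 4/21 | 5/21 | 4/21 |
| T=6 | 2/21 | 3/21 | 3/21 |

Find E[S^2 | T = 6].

321/4

P(T = 6) = 8/21.
Σ S^2·P over the event = 9·(2/21) + 64·(3/21) + 144·(3/21) = 214/7.
E[S^2 | T = 6] = (214/7) / (8/21) = 321/4.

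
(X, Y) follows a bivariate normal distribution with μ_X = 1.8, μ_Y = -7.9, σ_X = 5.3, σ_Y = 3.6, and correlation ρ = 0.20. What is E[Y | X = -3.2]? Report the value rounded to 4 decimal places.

For a bivariate normal, E[Y | X=x] = μ_Y + ρ·(σ_Y/σ_X)·(x − μ_X).
E[Y | X=-3.2] = -7.9 + (0.20)·(3.6/5.3)·(-3.2 − (1.8)) = -7.9 + (0.135849)·(-5) = -8.5792.

-8.5792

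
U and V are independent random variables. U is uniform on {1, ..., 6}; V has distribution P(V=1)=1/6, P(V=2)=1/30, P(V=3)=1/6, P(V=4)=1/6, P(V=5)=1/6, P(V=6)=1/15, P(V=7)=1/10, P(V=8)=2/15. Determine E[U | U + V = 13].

P(U + V = 13) = 7/180.
Summing U·P(x,y) over outcomes with U + V = 13 gives 19/90.
E[U | U + V = 13] = (19/90) / (7/180) = 38/7.

38/7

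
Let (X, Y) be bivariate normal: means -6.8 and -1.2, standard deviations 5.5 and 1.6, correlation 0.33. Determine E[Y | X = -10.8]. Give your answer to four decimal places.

-1.5840

For a bivariate normal, E[Y | X=x] = μ_Y + ρ·(σ_Y/σ_X)·(x − μ_X).
E[Y | X=-10.8] = -1.2 + (0.33)·(1.6/5.5)·(-10.8 − (-6.8)) = -1.2 + (0.096)·(-4) = -1.5840.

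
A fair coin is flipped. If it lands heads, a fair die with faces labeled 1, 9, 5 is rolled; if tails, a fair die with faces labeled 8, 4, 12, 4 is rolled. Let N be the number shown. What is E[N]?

6

E[N | heads] = (1+9+5)/3 = 5.
E[N | tails] = (8+4+12+4)/4 = 7.
E[N] = (1/2)·(5) + (1/2)·(7) = 6.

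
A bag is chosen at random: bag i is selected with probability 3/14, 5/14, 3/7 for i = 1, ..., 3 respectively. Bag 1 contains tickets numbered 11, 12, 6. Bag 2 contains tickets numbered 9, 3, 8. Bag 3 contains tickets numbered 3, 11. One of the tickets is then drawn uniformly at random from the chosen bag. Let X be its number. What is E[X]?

E[X | bag 1] = (11+12+6)/3 = 29/3.
E[X | bag 2] = (9+3+8)/3 = 20/3.
E[X | bag 3] = (3+11)/2 = 7.
E[X] = (3/14)·(29/3) + (5/14)·(20/3) + (3/7)·(7) = 313/42.

313/42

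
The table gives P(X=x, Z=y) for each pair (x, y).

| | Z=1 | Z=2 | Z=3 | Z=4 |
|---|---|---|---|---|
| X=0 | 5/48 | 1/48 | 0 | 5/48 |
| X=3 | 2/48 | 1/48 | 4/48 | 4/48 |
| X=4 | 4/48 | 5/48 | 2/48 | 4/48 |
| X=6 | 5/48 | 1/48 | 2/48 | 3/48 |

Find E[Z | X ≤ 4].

95/37

P(X ≤ 4) = 37/48.
Summing Z·P(X=x,Z=y) over the conditioning event gives 95/48.
E[Z | X ≤ 4] = (95/48) / (37/48) = 95/37.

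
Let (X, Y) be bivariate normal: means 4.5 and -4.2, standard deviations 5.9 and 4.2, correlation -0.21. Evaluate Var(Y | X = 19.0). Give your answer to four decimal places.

16.8621

Var(Y | X=x) = (1 − ρ²)·σ_Y².
Var(Y | X=19.0) = (4.2)²·(1 − (-0.21)²) = 17.64·0.9559 = 16.8621.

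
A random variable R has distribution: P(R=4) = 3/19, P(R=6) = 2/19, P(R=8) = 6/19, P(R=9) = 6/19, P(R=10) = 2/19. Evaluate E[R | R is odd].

P(R is odd) = 6/19.
Σ over the event: 9·6/19 = 54/19.
E[R | R is odd] = (54/19) / (6/19) = 9.

9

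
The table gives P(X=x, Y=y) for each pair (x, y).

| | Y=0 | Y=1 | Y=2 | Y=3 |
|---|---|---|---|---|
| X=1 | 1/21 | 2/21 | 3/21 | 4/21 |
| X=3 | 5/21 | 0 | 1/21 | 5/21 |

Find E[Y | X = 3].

P(X = 3) = 11/21.
Σ Y·P over the event = 0·(5/21) + 2·(1/21) + 3·(5/21) = 17/21.
E[Y | X = 3] = (17/21) / (11/21) = 17/11.

17/11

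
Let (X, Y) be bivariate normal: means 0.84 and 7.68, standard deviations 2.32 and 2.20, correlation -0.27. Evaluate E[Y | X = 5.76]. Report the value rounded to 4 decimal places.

E[Y | X=x] = μ_Y + ρ(σ_Y/σ_X)(x − μ_X) for jointly normal variables.
E[Y | X=5.76] = 7.68 + (-0.27)·(2.20/2.32)·(5.76 − (0.84)) = 7.68 + (-0.25603)·(4.92) = 6.4203.

6.4203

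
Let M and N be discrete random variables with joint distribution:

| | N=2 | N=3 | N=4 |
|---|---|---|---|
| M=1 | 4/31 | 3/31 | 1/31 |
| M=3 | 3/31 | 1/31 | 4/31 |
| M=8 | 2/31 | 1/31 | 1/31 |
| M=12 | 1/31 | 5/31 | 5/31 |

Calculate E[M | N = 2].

P(N = 2) = 10/31.
Summing M·P(M=x,N=y) over the conditioning event gives 41/31.
E[M | N = 2] = (41/31) / (10/31) = 41/10.

41/10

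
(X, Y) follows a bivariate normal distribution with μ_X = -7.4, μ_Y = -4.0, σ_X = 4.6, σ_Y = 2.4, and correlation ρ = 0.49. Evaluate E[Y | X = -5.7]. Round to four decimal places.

-3.5654

E[Y | X=x] = μ_Y + ρ(σ_Y/σ_X)(x − μ_X) for jointly normal variables.
E[Y | X=-5.7] = -4.0 + (0.49)·(2.4/4.6)·(-5.7 − (-7.4)) = -4.0 + (0.25565)·(1.7) = -3.5654.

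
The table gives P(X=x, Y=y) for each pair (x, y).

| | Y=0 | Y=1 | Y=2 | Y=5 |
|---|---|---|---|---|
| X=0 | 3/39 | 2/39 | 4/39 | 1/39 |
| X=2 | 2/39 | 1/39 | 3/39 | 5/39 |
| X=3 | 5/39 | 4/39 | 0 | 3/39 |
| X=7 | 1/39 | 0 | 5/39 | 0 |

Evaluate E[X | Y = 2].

P(Y = 2) = 4/13.
Σ X·P over the event = 0·(4/39) + 2·(3/39) + 7·(5/39) = 41/39.
E[X | Y = 2] = (41/39) / (4/13) = 41/12.

41/12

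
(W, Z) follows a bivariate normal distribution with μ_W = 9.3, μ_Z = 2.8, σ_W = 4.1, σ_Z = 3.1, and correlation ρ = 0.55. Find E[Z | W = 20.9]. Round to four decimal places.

7.6239

The regression of Z on W has slope ρ·σ_Z/σ_W and passes through (μ_W, μ_Z).
E[Z | W=20.9] = 2.8 + (0.55)·(3.1/4.1)·(20.9 − (9.3)) = 2.8 + (0.41585)·(11.6) = 7.6239.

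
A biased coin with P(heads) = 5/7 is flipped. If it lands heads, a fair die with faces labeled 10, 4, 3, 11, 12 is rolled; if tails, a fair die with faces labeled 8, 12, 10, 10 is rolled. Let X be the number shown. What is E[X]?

60/7

E[X | heads] = (10+4+3+11+12)/5 = 8.
E[X | tails] = (8+12+10+10)/4 = 10.
E[X] = (5/7)·(8) + (2/7)·(10) = 60/7.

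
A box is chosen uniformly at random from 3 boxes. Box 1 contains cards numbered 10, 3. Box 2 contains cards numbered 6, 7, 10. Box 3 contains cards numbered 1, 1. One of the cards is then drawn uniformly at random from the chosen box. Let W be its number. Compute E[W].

E[W | box 1] = (10+3)/2 = 13/2.
E[W | box 2] = (6+7+10)/3 = 23/3.
E[W | box 3] = (1+1)/2 = 1.
By the law of total expectation,
E[W] = (1/3)·(13/2) + (1/3)·(23/3) + (1/3)·(1) = 91/18.

91/18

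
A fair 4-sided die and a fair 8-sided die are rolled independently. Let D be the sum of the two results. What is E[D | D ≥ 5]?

102/13

P(D ≥ 5) = 13/16.
Σ over the event: 5·1/8 + 6·1/8 + 7·1/8 + 8·1/8 + 9·1/8 + 10·3/32 + 11·1/16 + 12·1/32 = 51/8.
E[D | D ≥ 5] = (51/8) / (13/16) = 102/13.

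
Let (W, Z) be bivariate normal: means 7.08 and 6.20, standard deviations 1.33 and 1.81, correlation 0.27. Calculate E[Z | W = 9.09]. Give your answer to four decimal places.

6.9386

The regression of Z on W has slope ρ·σ_Z/σ_W and passes through (μ_W, μ_Z).
E[Z | W=9.09] = 6.20 + (0.27)·(1.81/1.33)·(9.09 − (7.08)) = 6.20 + (0.36744)·(2.01) = 6.9386.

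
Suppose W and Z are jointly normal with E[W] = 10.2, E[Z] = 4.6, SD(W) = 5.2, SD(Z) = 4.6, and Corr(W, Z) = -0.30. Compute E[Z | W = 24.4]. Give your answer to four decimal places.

0.8315

E[Z | W=x] = μ_Z + ρ(σ_Z/σ_W)(x − μ_W) for jointly normal variables.
E[Z | W=24.4] = 4.6 + (-0.30)·(4.6/5.2)·(24.4 − (10.2)) = 4.6 + (-0.265385)·(14.2) = 0.8315.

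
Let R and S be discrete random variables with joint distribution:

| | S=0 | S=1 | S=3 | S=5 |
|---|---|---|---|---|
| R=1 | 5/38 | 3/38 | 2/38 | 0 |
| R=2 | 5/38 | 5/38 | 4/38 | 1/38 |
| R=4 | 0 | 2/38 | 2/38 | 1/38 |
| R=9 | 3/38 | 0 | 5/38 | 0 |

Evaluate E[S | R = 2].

P(R = 2) = 15/38.
Σ S·P over the event = 0·(5/38) + 1·(5/38) + 3·(4/38) + 5·(1/38) = 11/19.
E[S | R = 2] = (11/19) / (15/38) = 22/15.

22/15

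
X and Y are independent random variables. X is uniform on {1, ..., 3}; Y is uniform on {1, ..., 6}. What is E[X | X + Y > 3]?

32/15

P(X + Y > 3) = 5/6.
Summing X·P(x,y) over outcomes with X + Y > 3 gives 16/9.
E[X | X + Y > 3] = (16/9) / (5/6) = 32/15.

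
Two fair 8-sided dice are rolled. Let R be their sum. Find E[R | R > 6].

P(R > 6) = 49/64.
E[R | R > 6] = (253/32) / (49/64) = 506/49.

506/49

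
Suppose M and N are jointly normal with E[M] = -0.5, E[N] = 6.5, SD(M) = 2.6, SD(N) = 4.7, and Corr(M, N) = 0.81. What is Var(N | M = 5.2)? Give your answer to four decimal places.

7.5968

For a bivariate normal, Var(N | M=x) = σ_N²(1 − ρ²).
Var(N | M=5.2) = (4.7)²·(1 − (0.81)²) = 22.09·0.3439 = 7.5968.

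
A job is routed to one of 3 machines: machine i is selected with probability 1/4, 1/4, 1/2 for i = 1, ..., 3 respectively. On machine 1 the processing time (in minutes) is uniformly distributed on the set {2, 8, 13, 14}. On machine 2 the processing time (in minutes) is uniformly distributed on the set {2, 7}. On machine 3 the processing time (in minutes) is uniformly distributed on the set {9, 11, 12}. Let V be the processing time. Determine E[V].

E[V | machine 1] = (2+8+13+14)/4 = 37/4.
E[V | machine 2] = (2+7)/2 = 9/2.
E[V | machine 3] = (9+11+12)/3 = 32/3.
By the law of total expectation,
E[V] = (1/4)·(37/4) + (1/4)·(9/2) + (1/2)·(32/3) = 421/48.

421/48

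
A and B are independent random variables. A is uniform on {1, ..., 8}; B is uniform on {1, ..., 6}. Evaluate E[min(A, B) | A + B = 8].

5/2

Outcomes with A + B = 8: (2,6), (3,5), (4,4), (5,3), (6,2), (7,1), each with probability 1/48.
E[min(A, B) | A + B = 8] = (2 + 3 + 4 + 3 + 2 + 1) / 6 = 5/2.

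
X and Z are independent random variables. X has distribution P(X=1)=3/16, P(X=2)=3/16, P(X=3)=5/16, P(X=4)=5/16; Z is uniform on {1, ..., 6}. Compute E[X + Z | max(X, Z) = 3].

34/7

P(max(X, Z) = 3) = 7/32.
Summing (X+Z)·P(x,y) over outcomes with max(X, Z) = 3 gives 17/16.
E[X + Z | max(X, Z) = 3] = (17/16) / (7/32) = 34/7.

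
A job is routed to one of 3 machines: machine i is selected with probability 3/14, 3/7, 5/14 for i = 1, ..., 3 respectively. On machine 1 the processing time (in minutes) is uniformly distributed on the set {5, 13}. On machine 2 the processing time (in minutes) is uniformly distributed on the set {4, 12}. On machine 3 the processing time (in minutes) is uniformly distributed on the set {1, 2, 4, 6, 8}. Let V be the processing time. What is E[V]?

48/7

E[V | machine 1] = (5+13)/2 = 9.
E[V | machine 2] = (4+12)/2 = 8.
E[V | machine 3] = (1+2+4+6+8)/5 = 21/5.
By the law of total expectation,
E[V] = (3/14)·(9) + (3/7)·(8) + (5/14)·(21/5) = 48/7.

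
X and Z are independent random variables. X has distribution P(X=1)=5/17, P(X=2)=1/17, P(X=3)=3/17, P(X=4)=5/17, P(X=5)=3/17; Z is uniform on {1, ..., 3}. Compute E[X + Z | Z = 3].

6

P(Z = 3) = 1/3.
Summing (X+Z)·P(x,y) over outcomes with Z = 3 gives 2.
E[X + Z | Z = 3] = (2) / (1/3) = 6.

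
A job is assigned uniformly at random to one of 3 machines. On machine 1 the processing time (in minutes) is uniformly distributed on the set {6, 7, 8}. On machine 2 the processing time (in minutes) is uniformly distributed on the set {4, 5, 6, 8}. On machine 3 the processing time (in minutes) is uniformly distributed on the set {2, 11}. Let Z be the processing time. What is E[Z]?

77/12

E[Z | machine 1] = (6+7+8)/3 = 7.
E[Z | machine 2] = (4+5+6+8)/4 = 23/4.
E[Z | machine 3] = (2+11)/2 = 13/2.
By the law of total expectation,
E[Z] = (1/3)·(7) + (1/3)·(23/4) + (1/3)·(13/2) = 77/12.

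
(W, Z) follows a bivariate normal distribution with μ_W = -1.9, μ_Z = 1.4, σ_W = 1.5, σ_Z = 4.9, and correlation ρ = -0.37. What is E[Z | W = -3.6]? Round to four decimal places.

3.4547

The regression of Z on W has slope ρ·σ_Z/σ_W and passes through (μ_W, μ_Z).
E[Z | W=-3.6] = 1.4 + (-0.37)·(4.9/1.5)·(-3.6 − (-1.9)) = 1.4 + (-1.20867)·(-1.7) = 3.4547.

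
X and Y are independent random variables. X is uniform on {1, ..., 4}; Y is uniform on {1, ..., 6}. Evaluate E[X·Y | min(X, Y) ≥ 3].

63/4

Outcomes with min(X, Y) ≥ 3: (3,3), (3,4), (3,5), (3,6), (4,3), (4,4), (4,5), (4,6), each with probability 1/24.
E[X·Y | min(X, Y) ≥ 3] = (9 + 12 + 15 + 18 + 12 + 16 + 20 + 24) / 8 = 63/4.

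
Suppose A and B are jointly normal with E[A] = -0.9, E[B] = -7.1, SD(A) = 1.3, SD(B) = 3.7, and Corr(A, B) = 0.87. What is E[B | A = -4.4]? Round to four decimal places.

E[B | A=x] = μ_B + ρ(σ_B/σ_A)(x − μ_A) for jointly normal variables.
E[B | A=-4.4] = -7.1 + (0.87)·(3.7/1.3)·(-4.4 − (-0.9)) = -7.1 + (2.47615)·(-3.5) = -15.7665.

-15.7665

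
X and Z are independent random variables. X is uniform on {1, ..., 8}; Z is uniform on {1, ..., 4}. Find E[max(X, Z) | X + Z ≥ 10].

Outcomes with X + Z ≥ 10: (6,4), (7,3), (7,4), (8,2), (8,3), (8,4), each with probability 1/32.
E[max(X, Z) | X + Z ≥ 10] = (6 + 7 + 7 + 8 + 8 + 8) / 6 = 22/3.

22/3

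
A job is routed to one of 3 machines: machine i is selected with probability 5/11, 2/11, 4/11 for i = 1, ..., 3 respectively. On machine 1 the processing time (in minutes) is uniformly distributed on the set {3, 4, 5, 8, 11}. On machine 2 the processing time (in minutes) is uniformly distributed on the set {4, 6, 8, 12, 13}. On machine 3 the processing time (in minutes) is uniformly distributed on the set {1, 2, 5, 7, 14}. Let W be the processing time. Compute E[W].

E[W | machine 1] = (3+4+5+8+11)/5 = 31/5.
E[W | machine 2] = (4+6+8+12+13)/5 = 43/5.
E[W | machine 3] = (1+2+5+7+14)/5 = 29/5.
By the law of total expectation,
E[W] = (5/11)·(31/5) + (2/11)·(43/5) + (4/11)·(29/5) = 357/55.

357/55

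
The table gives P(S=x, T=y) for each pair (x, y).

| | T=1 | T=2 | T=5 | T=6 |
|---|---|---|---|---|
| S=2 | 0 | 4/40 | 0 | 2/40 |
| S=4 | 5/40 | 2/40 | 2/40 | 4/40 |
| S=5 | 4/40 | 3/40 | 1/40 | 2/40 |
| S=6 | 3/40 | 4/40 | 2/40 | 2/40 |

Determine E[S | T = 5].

P(T = 5) = 1/8.
Σ S·P over the event = 4·(2/40) + 5·(1/40) + 6·(2/40) = 5/8.
E[S | T = 5] = (5/8) / (1/8) = 5.

5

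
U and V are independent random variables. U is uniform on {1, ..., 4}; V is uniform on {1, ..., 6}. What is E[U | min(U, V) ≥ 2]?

3

P(min(U, V) ≥ 2) = 5/8.
Summing U·P(x,y) over outcomes with min(U, V) ≥ 2 gives 15/8.
E[U | min(U, V) ≥ 2] = (15/8) / (5/8) = 3.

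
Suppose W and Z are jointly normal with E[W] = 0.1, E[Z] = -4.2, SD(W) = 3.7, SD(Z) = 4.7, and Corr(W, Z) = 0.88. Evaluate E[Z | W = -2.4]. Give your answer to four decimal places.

For a bivariate normal, E[Z | W=x] = μ_Z + ρ·(σ_Z/σ_W)·(x − μ_W).
E[Z | W=-2.4] = -4.2 + (0.88)·(4.7/3.7)·(-2.4 − (0.1)) = -4.2 + (1.11784)·(-2.5) = -6.9946.

-6.9946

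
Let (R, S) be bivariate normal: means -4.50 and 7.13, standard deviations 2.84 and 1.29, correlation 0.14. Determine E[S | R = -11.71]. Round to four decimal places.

E[S | R=x] = μ_S + ρ(σ_S/σ_R)(x − μ_R) for jointly normal variables.
E[S | R=-11.71] = 7.13 + (0.14)·(1.29/2.84)·(-11.71 − (-4.50)) = 7.13 + (0.063592)·(-7.21) = 6.6715.

6.6715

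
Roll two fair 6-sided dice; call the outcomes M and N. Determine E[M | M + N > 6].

13/3

P(M + N > 6) = 7/12.
Summing M·P(x,y) over outcomes with M + N > 6 gives 91/36.
E[M | M + N > 6] = (91/36) / (7/12) = 13/3.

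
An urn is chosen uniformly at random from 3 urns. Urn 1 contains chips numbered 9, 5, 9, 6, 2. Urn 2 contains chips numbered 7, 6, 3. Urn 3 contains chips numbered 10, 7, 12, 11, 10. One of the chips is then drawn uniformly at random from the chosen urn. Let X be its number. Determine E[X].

E[X | urn 1] = (9+5+9+6+2)/5 = 31/5.
E[X | urn 2] = (7+6+3)/3 = 16/3.
E[X | urn 3] = (10+7+12+11+10)/5 = 10.
E[X] = (1/3)·(31/5) + (1/3)·(16/3) + (1/3)·(10) = 323/45.

323/45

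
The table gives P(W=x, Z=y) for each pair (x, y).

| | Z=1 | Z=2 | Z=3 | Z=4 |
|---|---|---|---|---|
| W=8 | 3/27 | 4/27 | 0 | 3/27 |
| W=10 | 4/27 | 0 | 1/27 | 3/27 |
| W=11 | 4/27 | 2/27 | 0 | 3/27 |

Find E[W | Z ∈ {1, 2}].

162/17

P(Z ∈ {1, 2}) = 17/27.
Σ W·P over the event = 8·(3/27) + 8·(4/27) + 10·(4/27) + 11·(4/27) + 11·(2/27) = 6.
E[W | Z ∈ {1, 2}] = (6) / (17/27) = 162/17.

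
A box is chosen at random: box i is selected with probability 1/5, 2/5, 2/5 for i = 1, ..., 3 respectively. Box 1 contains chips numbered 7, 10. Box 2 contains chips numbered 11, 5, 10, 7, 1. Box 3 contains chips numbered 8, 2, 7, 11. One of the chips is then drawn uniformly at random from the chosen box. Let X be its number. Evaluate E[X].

E[X | box 1] = (7+10)/2 = 17/2.
E[X | box 2] = (11+5+10+7+1)/5 = 34/5.
E[X | box 3] = (8+2+7+11)/4 = 7.
E[X] = (1/5)·(17/2) + (2/5)·(34/5) + (2/5)·(7) = 361/50.

361/50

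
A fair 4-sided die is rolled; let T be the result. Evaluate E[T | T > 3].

4

Given T > 3, T is equally likely to be any of {4}.
E[T | T > 3] = (4) / 1 = 4.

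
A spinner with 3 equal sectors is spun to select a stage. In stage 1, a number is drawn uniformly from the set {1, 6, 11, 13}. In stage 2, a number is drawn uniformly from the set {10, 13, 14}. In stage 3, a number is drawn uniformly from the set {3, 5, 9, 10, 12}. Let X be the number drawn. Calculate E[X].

E[X | stage 1] = (1+6+11+13)/4 = 31/4.
E[X | stage 2] = (10+13+14)/3 = 37/3.
E[X | stage 3] = (3+5+9+10+12)/5 = 39/5.
E[X] = (1/3)·(31/4) + (1/3)·(37/3) + (1/3)·(39/5) = 1673/180.

1673/180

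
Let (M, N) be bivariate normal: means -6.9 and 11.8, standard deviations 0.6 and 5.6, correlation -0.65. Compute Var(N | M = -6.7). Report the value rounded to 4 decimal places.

The conditional variance in a bivariate normal is σ_N²(1 − ρ²), independent of x.
Var(N | M=-6.7) = (5.6)²·(1 − (-0.65)²) = 31.36·0.5775 = 18.1104.

18.1104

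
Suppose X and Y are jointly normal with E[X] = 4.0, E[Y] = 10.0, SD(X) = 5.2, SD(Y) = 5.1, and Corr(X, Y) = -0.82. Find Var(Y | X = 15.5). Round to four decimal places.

Var(Y | X=x) = (1 − ρ²)·σ_Y².
Var(Y | X=15.5) = (5.1)²·(1 − (-0.82)²) = 26.01·0.3276 = 8.5209.

8.5209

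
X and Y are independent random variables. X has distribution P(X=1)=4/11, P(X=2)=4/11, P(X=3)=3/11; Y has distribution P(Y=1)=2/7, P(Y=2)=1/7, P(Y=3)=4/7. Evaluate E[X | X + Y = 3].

P(X + Y = 3) = 12/77.
Summing X·P(x,y) over outcomes with X + Y = 3 gives 20/77.
E[X | X + Y = 3] = (20/77) / (12/77) = 5/3.

5/3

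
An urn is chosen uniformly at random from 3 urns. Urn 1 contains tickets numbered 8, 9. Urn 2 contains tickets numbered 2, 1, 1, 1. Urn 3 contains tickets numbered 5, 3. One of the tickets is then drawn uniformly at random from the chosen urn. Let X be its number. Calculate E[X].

55/12

E[X | urn 1] = (8+9)/2 = 17/2.
E[X | urn 2] = (2+1+1+1)/4 = 5/4.
E[X | urn 3] = (5+3)/2 = 4.
By the law of total expectation,
E[X] = (1/3)·(17/2) + (1/3)·(5/4) + (1/3)·(4) = 55/12.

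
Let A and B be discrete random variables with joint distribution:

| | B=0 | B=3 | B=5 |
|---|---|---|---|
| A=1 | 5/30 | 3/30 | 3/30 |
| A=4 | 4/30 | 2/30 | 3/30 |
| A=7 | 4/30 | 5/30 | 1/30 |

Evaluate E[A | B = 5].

P(B = 5) = 7/30.
Σ A·P over the event = 1·(3/30) + 4·(3/30) + 7·(1/30) = 11/15.
E[A | B = 5] = (11/15) / (7/30) = 22/7.

22/7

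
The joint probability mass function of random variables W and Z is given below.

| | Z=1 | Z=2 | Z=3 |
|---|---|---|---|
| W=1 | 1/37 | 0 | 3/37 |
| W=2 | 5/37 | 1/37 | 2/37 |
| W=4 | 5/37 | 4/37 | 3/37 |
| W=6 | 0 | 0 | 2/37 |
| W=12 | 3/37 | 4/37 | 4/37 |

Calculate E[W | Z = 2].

22/3

P(Z = 2) = 9/37.
Σ W·P over the event = 2·(1/37) + 4·(4/37) + 12·(4/37) = 66/37.
E[W | Z = 2] = (66/37) / (9/37) = 22/3.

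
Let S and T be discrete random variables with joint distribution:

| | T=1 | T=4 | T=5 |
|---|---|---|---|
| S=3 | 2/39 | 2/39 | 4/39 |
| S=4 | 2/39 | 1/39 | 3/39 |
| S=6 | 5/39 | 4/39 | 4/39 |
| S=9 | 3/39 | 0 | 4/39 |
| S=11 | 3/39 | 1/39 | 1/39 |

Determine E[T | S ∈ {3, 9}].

P(S ∈ {3, 9}) = 5/13.
Σ T·P over the event = 1·(2/39) + 4·(2/39) + 5·(4/39) + 1·(3/39) + 5·(4/39) = 53/39.
E[T | S ∈ {3, 9}] = (53/39) / (5/13) = 53/15.

53/15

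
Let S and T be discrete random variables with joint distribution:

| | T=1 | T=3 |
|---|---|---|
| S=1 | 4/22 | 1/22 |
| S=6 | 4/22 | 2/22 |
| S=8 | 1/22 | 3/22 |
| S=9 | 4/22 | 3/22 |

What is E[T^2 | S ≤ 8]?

P(S ≤ 8) = 15/22.
Σ T^2·P over the event = 1·(4/22) + 9·(1/22) + 1·(4/22) + 9·(2/22) + 1·(1/22) + 9·(3/22) = 63/22.
E[T^2 | S ≤ 8] = (63/22) / (15/22) = 21/5.

21/5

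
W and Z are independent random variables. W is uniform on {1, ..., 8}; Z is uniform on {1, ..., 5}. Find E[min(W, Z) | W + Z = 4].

4/3

Outcomes with W + Z = 4: (1,3), (2,2), (3,1), each with probability 1/40.
E[min(W, Z) | W + Z = 4] = (1 + 2 + 1) / 3 = 4/3.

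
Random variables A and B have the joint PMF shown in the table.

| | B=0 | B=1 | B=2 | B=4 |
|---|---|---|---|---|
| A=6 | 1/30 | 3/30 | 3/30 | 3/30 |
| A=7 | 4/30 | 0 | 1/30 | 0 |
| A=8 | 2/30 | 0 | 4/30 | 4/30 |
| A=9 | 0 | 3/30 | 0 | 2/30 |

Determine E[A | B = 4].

68/9

P(B = 4) = 3/10.
Σ A·P over the event = 6·(3/30) + 8·(4/30) + 9·(2/30) = 34/15.
E[A | B = 4] = (34/15) / (3/10) = 68/9.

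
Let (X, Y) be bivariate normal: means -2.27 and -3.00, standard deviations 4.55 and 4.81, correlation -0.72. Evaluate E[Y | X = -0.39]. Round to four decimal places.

-4.4309

For a bivariate normal, E[Y | X=x] = μ_Y + ρ·(σ_Y/σ_X)·(x − μ_X).
E[Y | X=-0.39] = -3.00 + (-0.72)·(4.81/4.55)·(-0.39 − (-2.27)) = -3.00 + (-0.76114)·(1.88) = -4.4309.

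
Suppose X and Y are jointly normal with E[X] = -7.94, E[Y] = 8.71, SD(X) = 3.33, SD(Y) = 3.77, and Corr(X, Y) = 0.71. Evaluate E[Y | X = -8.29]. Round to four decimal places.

8.4287

E[Y | X=x] = μ_Y + ρ(σ_Y/σ_X)(x − μ_X) for jointly normal variables.
E[Y | X=-8.29] = 8.71 + (0.71)·(3.77/3.33)·(-8.29 − (-7.94)) = 8.71 + (0.80381)·(-0.35) = 8.4287.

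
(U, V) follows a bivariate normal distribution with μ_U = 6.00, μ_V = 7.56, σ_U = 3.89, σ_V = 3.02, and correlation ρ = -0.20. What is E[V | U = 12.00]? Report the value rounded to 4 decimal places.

6.6284

For a bivariate normal, E[V | U=x] = μ_V + ρ·(σ_V/σ_U)·(x − μ_U).
E[V | U=12.00] = 7.56 + (-0.20)·(3.02/3.89)·(12.00 − (6.00)) = 7.56 + (-0.15527)·(6) = 6.6284.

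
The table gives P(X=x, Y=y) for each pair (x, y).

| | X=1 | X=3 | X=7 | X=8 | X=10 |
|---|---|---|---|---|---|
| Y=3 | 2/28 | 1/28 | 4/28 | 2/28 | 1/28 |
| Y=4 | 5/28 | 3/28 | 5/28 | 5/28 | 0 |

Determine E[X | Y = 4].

89/18

P(Y = 4) = 9/14.
Σ X·P over the event = 1·(5/28) + 3·(3/28) + 7·(5/28) + 8·(5/28) = 89/28.
E[X | Y = 4] = (89/28) / (9/14) = 89/18.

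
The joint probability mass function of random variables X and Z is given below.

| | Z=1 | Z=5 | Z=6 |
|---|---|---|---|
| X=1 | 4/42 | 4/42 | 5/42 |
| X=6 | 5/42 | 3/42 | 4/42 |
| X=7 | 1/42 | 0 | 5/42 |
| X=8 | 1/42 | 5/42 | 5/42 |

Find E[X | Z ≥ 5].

166/31

P(Z ≥ 5) = 31/42.
Σ X·P over the event = 1·(4/42) + 1·(5/42) + 6·(3/42) + 6·(4/42) + 7·(5/42) + 8·(5/42) + 8·(5/42) = 83/21.
E[X | Z ≥ 5] = (83/21) / (31/42) = 166/31.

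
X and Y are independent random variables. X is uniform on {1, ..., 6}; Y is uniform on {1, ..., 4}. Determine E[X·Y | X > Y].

145/14

P(X > Y) = 7/12.
Summing XY·P(x,y) over outcomes with X > Y gives 145/24.
E[X·Y | X > Y] = (145/24) / (7/12) = 145/14.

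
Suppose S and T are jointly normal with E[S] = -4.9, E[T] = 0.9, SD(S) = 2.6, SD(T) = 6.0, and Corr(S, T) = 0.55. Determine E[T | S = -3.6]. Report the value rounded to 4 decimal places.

2.5500

For a bivariate normal, E[T | S=x] = μ_T + ρ·(σ_T/σ_S)·(x − μ_S).
E[T | S=-3.6] = 0.9 + (0.55)·(6.0/2.6)·(-3.6 − (-4.9)) = 0.9 + (1.2692)·(1.3) = 2.5500.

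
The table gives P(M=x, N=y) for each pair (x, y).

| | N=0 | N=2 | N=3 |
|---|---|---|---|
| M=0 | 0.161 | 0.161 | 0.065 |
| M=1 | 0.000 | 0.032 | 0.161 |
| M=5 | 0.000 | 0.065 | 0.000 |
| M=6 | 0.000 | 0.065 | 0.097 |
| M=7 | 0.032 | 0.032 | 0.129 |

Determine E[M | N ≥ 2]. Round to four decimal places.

3.2429

P(N ≥ 2) = 0.807.
Summing M·P(M=x,N=y) over the conditioning event gives 2.617.
E[M | N ≥ 2] = (2.617) / (0.807) = 3.2429.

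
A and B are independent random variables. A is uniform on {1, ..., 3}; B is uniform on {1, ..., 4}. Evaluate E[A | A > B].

Outcomes with A > B: (2,1), (3,1), (3,2), each with probability 1/12.
E[A | A > B] = (2 + 3 + 3) / 3 = 8/3.

8/3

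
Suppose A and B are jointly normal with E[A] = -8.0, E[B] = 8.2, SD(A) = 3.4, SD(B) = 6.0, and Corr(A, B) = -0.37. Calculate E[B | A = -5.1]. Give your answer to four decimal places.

6.3065

For a bivariate normal, E[B | A=x] = μ_B + ρ·(σ_B/σ_A)·(x − μ_A).
E[B | A=-5.1] = 8.2 + (-0.37)·(6.0/3.4)·(-5.1 − (-8.0)) = 8.2 + (-0.65294)·(2.9) = 6.3065.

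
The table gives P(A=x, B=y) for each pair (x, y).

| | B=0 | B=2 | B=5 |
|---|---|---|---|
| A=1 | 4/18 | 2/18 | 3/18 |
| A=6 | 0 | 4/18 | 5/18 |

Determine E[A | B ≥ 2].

P(B ≥ 2) = 7/9.
Σ A·P over the event = 1·(2/18) + 1·(3/18) + 6·(4/18) + 6·(5/18) = 59/18.
E[A | B ≥ 2] = (59/18) / (7/9) = 59/14.

59/14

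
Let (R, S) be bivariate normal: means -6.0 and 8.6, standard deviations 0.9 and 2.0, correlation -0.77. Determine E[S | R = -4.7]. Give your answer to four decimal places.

E[S | R=x] = μ_S + ρ(σ_S/σ_R)(x − μ_R) for jointly normal variables.
E[S | R=-4.7] = 8.6 + (-0.77)·(2.0/0.9)·(-4.7 − (-6.0)) = 8.6 + (-1.7111)·(1.3) = 6.3756.

6.3756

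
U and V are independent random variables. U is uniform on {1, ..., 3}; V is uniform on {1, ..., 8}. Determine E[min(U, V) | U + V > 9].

8/3

Outcomes with U + V > 9: (2,8), (3,7), (3,8), each with probability 1/24.
E[min(U, V) | U + V > 9] = (2 + 3 + 3) / 3 = 8/3.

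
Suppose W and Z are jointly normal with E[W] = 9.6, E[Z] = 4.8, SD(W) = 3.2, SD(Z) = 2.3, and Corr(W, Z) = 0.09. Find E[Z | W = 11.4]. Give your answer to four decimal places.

4.9164

For a bivariate normal, E[Z | W=x] = μ_Z + ρ·(σ_Z/σ_W)·(x − μ_W).
E[Z | W=11.4] = 4.8 + (0.09)·(2.3/3.2)·(11.4 − (9.6)) = 4.8 + (0.064687)·(1.8) = 4.9164.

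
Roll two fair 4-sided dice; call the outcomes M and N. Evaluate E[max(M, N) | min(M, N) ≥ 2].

P(min(M, N) ≥ 2) = 9/16.
Summing max(M,N)·P(x,y) over outcomes with min(M, N) ≥ 2 gives 31/16.
E[max(M, N) | min(M, N) ≥ 2] = (31/16) / (9/16) = 31/9.

31/9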